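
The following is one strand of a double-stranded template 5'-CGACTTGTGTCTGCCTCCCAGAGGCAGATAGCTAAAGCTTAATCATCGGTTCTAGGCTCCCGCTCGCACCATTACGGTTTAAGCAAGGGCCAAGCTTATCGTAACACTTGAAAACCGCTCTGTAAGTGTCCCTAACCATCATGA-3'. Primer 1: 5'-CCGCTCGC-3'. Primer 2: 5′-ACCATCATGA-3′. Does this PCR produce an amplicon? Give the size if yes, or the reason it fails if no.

No product — both primers anneal to the same strand and extend in the same direction.

Primer 1 (CCGCTCGC) matches the top strand at positions 60–67 (3' end points downstream).
Primer 2 (ACCATCATGA) also matches the top strand directly, at positions 135–144 — its reverse complement TCATGATGGT is not present.
Both primers anneal to the bottom strand with 3' ends pointing the same way, so neither can prime synthesis back toward the other.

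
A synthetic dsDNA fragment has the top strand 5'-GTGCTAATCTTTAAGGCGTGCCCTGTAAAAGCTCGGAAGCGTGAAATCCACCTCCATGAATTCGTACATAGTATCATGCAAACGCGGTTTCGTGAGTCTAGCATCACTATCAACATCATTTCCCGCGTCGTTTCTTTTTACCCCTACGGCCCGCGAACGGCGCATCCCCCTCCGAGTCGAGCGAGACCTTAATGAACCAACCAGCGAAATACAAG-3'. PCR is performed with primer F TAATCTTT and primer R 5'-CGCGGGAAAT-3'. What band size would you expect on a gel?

Scanning the template, TAATCTTT occurs at positions 5–12; this primer anneals to the bottom strand there with its 3' end pointing downstream.
The reverse primer's reverse complement is ATTTCCCGCG, which matches the template at positions 118–127.
Product length = (reverse-primer end) − (forward-primer start) + 1 = 127 − 5 + 1 = 123 bp.

123 bp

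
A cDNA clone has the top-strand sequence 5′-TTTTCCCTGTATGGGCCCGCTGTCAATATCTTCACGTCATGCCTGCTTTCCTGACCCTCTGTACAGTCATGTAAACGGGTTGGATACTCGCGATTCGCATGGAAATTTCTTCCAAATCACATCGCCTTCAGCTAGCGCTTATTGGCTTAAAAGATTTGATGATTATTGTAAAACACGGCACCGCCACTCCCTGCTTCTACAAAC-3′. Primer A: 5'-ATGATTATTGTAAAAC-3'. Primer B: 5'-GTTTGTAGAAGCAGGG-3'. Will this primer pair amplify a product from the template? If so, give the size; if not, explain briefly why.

Primer A (ATGATTATTGTAAAAC) matches the top strand at positions 159–174; it acts as a forward primer.
Primer B's reverse complement is CCCTGCTTCTACAAAC, matching the top strand at positions 189–204; it acts as a reverse primer.
The 3' ends face each other across positions 159–204, giving a 46 bp product.

Yes — a 46 bp product.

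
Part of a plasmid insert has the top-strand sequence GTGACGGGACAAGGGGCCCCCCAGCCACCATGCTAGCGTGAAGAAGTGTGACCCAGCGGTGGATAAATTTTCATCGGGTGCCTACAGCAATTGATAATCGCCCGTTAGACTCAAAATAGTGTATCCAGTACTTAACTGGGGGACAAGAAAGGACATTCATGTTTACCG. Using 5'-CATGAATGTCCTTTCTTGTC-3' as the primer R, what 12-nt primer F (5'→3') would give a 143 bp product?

The reverse primer's reverse complement GACAAGAAAGGACATTCATG matches the template at positions 142–161, so the product ends at position 161.
A 143 bp product then starts at position 161 − 143 + 1 = 19.
The forward primer is identical to the top strand there: CCCCAGCCACCA.

5'-CCCCAGCCACCA-3'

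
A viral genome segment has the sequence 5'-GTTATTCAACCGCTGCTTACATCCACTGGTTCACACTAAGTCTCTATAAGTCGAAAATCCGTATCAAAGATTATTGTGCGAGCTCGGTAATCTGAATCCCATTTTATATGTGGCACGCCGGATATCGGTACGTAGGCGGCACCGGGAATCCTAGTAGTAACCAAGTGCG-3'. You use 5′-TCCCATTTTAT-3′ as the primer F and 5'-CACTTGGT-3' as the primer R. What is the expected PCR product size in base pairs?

Scanning the template, TCCCATTTTAT occurs at positions 97–107; this primer anneals to the bottom strand there with its 3' end pointing downstream.
Taking the reverse complement of CACTTGGT gives ACCAAGTG, found at positions 160–167 on the template; the primer anneals here to the top strand with its 3' end pointing upstream.
Product length = (reverse-primer end) − (forward-primer start) + 1 = 167 − 97 + 1 = 71 bp.

71 bp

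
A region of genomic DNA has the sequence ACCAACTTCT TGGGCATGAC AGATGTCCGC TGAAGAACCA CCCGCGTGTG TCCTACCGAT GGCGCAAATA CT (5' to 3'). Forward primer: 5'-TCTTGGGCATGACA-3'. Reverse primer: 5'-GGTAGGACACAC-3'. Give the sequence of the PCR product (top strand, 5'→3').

Scanning the template, TCTTGGGCATGACA occurs at positions 8–21; this primer anneals to the bottom strand there with its 3' end pointing downstream.
Reverse complement of the reverse primer: GTGTGTCCTACC. This occurs on the top strand at positions 46–57.
The product is the template from position 8 through 57 (50 bp).

5'-TCTTGGGCATGACAGATGTCCGCTGAAGAACCACCCGCGTGTGTCCTACC-3'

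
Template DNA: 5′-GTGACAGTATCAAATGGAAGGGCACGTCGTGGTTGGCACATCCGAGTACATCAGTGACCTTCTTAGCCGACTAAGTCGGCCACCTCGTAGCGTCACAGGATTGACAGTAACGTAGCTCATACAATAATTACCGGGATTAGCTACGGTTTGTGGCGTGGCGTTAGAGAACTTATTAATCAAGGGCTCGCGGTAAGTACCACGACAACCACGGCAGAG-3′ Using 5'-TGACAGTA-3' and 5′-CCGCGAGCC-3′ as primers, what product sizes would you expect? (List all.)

189 bp, 89 bp

The forward primer TGACAGTA matches the top strand at positions 2–9, 102–109.
The reverse primer's reverse complement is GGCTCGCGG, matching at positions 182–190.
Each forward site pairs with the reverse site to give a product ending at position 190: sizes 189, 89 bp.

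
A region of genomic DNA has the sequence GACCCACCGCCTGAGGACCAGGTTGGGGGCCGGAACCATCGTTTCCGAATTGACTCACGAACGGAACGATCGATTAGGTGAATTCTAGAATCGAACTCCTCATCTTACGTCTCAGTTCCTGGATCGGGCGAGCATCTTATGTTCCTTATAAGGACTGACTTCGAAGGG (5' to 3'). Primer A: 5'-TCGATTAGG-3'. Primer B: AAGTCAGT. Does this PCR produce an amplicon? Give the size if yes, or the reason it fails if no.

Primer A (TCGATTAGG) matches the top strand at positions 70–78; it acts as a forward primer.
Primer B's reverse complement is ACTGACTT, matching the top strand at positions 154–161; it acts as a reverse primer.
The 3' ends face each other across positions 70–161, giving a 92 bp product.

Yes — a 92 bp product.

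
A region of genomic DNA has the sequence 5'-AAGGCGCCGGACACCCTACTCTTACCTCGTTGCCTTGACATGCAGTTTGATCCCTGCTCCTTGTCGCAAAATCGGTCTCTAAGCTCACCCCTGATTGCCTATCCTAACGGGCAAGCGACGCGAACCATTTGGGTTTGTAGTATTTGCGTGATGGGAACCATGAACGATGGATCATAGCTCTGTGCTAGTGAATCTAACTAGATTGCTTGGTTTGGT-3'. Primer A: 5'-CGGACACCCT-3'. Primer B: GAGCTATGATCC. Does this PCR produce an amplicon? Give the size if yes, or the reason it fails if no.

Primer A (CGGACACCCT) matches the top strand at positions 8–17; it acts as a forward primer.
Primer B's reverse complement is GGATCATAGCTC, matching the top strand at positions 169–180; it acts as a reverse primer.
The 3' ends face each other across positions 8–180, giving a 173 bp product.

Yes — a 173 bp product.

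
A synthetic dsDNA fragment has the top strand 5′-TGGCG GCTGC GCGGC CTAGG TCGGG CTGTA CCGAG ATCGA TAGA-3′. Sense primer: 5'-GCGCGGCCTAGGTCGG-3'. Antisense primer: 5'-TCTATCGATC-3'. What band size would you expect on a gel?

36 bp

Forward primer GCGCGGCCTAGGTCGG is found on the top strand at positions 9–24.
Taking the reverse complement of TCTATCGATC gives GATCGATAGA, found at positions 35–44 on the template; the primer anneals here to the top strand with its 3' end pointing upstream.
The product runs from position 9 to position 44, so its length is 44 − 9 + 1 = 36 bp.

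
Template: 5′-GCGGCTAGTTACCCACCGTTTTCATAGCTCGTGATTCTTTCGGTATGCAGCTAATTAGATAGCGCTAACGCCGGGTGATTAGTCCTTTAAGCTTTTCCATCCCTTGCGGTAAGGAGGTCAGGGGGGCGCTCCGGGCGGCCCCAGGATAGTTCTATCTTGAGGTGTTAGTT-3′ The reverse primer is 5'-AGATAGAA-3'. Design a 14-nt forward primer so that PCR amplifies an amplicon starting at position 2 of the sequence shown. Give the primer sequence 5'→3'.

5'-CGGCTAGTTACCCA-3'

The reverse primer's reverse complement TTCTATCT matches the template at positions 150–157; the product starts at position 2.
The forward primer is identical to the top strand over positions 2–15: CGGCTAGTTACCCA.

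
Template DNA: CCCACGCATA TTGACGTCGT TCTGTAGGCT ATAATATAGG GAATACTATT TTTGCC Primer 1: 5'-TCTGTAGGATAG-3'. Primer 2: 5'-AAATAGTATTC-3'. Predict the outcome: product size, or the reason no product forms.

No product — primer 1 has no binding site in the template.

Primer 1 (TCTGTAGGATAG) does not match the top strand, and its reverse complement CTATCCTACAGA does not match either.
With no annealing site for primer 1, no amplification occurs.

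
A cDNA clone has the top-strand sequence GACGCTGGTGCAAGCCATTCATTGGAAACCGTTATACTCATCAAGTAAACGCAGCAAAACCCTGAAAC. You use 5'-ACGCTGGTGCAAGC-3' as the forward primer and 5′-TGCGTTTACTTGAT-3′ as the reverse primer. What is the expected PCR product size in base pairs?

52 bp

The forward primer matches the template at positions 2–15.
Reverse complement of the reverse primer: ATCAAGTAAACGCA. This occurs on the top strand at positions 40–53.
The product runs from position 2 to position 53, so its length is 53 − 2 + 1 = 52 bp.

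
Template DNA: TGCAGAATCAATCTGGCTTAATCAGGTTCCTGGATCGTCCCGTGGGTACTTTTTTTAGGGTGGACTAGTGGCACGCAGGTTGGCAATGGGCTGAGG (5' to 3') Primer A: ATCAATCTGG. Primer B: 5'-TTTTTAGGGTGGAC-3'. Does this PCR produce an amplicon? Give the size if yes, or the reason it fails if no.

No product — both primers anneal to the same strand and extend in the same direction.

Primer A (ATCAATCTGG) matches the top strand at positions 7–16 (3' end points downstream).
Primer B (TTTTTAGGGTGGAC) also matches the top strand directly, at positions 52–65 — its reverse complement GTCCACCCTAAAAA is not present.
Both primers anneal to the bottom strand with 3' ends pointing the same way, so neither can prime synthesis back toward the other.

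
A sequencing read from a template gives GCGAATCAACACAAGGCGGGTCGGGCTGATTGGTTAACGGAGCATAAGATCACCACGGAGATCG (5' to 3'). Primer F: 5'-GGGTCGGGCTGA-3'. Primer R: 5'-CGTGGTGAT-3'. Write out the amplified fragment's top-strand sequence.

5'-GGGTCGGGCTGATTGGTTAACGGAGCATAAGATCACCACG-3'

The forward primer matches the template at positions 18–29.
The reverse primer's reverse complement is ATCACCACG, which matches the template at positions 49–57.
The product is the template from position 18 through 57 (40 bp).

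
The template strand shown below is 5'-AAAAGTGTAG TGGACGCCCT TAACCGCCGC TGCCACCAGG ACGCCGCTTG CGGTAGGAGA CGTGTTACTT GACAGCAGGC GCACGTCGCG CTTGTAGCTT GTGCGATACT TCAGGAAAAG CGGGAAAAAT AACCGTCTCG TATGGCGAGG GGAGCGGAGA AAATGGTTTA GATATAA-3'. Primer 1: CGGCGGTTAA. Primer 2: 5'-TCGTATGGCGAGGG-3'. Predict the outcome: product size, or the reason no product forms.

Primer 1 (CGGCGGTTAA) has reverse complement TTAACCGCCG, which matches the top strand at positions 20–29; primer 1 anneals to the top strand there with its 3' end pointing upstream toward position 20.
Primer 2 (TCGTATGGCGAGGG) matches the top strand directly at positions 138–151; it anneals to the bottom strand with its 3' end pointing downstream toward position 151.
The 3' ends diverge (primer 1 extends toward position 1, primer 2 toward position 177), so the primers never converge on a shared product.

No product — the primers' 3' ends point away from each other.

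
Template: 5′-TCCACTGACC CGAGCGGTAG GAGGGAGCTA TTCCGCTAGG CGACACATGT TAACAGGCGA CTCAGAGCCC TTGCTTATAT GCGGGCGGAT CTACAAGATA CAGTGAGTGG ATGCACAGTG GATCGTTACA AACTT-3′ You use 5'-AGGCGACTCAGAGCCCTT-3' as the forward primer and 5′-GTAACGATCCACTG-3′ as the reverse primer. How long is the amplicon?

Forward primer AGGCGACTCAGAGCCCTT is found on the top strand at positions 55–72.
Taking the reverse complement of GTAACGATCCACTG gives CAGTGGATCGTTAC, found at positions 116–129 on the template; the primer anneals here to the top strand with its 3' end pointing upstream.
Amplicon spans positions 55–129: 75 bp.

75 bp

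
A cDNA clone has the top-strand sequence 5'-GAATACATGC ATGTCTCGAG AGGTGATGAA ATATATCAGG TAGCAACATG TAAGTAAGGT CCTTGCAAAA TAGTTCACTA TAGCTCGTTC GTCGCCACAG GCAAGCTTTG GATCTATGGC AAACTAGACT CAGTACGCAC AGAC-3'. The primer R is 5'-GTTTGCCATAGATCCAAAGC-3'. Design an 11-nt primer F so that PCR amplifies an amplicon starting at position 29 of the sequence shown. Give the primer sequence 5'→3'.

The reverse primer's reverse complement GCTTTGGATCTATGGCAAAC matches the template at positions 105–124; the product starts at position 29.
The forward primer is identical to the top strand over positions 29–39: AAATATATCAG.

5'-AAATATATCAG-3'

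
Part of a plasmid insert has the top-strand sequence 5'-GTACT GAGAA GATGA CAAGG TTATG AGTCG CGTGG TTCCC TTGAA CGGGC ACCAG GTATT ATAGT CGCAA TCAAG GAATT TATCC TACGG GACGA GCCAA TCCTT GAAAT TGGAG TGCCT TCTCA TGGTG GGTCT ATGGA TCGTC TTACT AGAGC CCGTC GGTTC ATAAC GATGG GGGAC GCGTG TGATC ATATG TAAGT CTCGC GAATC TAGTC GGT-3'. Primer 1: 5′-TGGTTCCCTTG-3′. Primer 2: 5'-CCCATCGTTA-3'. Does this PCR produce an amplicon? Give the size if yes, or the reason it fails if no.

Primer 1 (TGGTTCCCTTG) matches the top strand at positions 33–43; it acts as a forward primer.
Primer 2's reverse complement is TAACGATGGG, matching the top strand at positions 167–176; it acts as a reverse primer.
The 3' ends face each other across positions 33–176, giving a 144 bp product.

Yes — a 144 bp product.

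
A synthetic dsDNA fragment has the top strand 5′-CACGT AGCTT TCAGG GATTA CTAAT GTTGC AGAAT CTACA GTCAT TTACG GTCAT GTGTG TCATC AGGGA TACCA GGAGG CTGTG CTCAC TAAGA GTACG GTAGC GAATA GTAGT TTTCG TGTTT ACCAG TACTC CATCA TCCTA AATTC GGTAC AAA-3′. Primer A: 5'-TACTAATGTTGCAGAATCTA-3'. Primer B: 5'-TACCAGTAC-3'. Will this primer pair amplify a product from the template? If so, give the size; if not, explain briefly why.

Primer A (TACTAATGTTGCAGAATCTA) matches the top strand at positions 19–38 (3' end points downstream).
Primer B (TACCAGTAC) also matches the top strand directly, at positions 125–133 — its reverse complement GTACTGGTA is not present.
Both primers anneal to the bottom strand with 3' ends pointing the same way, so neither can prime synthesis back toward the other.

No product — both primers anneal to the same strand and extend in the same direction.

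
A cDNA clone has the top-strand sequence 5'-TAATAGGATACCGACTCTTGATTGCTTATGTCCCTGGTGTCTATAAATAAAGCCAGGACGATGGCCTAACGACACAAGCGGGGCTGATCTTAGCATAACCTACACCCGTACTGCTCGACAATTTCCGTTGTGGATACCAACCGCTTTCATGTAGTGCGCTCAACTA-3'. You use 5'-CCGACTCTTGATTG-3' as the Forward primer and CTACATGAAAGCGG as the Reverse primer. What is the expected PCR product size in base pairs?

144 bp

The forward primer matches the template at positions 11–24.
Taking the reverse complement of CTACATGAAAGCGG gives CCGCTTTCATGTAG, found at positions 141–154 on the template; the primer anneals here to the top strand with its 3' end pointing upstream.
Product length = (reverse-primer end) − (forward-primer start) + 1 = 154 − 11 + 1 = 144 bp.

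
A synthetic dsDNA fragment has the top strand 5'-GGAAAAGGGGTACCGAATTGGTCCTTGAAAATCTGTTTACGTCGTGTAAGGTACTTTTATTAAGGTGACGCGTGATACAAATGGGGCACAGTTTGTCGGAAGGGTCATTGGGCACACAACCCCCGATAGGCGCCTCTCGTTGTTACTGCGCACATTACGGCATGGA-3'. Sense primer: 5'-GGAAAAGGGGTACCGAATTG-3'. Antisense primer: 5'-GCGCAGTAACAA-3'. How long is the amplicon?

151 bp

Scanning the template, GGAAAAGGGGTACCGAATTG occurs at positions 1–20; this primer anneals to the bottom strand there with its 3' end pointing downstream.
Reverse complement of the reverse primer: TTGTTACTGCGC. This occurs on the top strand at positions 140–151.
Product length = (reverse-primer end) − (forward-primer start) + 1 = 151 − 1 + 1 = 151 bp.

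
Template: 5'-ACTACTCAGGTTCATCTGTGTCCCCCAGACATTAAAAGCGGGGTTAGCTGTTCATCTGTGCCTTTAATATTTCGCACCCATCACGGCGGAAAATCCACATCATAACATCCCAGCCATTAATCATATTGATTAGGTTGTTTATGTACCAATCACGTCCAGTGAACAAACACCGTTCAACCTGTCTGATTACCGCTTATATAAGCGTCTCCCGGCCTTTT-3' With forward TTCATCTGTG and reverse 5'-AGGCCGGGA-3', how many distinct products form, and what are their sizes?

Two products: 205 bp, 165 bp

The forward primer TTCATCTGTG matches the top strand at positions 11–20, 51–60.
The reverse primer's reverse complement is TCCCGGCCT, matching at positions 207–215.
Each forward site pairs with the reverse site to give a product ending at position 215: sizes 205, 165 bp.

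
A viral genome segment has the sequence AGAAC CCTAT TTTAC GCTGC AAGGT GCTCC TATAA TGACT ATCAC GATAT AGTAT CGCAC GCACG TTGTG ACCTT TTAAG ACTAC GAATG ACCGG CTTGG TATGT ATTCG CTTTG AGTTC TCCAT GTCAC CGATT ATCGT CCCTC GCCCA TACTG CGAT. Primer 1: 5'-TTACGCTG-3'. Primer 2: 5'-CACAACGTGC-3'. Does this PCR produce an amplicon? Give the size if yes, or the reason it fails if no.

Yes — a 59 bp product.

Primer 1 (TTACGCTG) matches the top strand at positions 12–19; it acts as a forward primer.
Primer 2's reverse complement is GCACGTTGTG, matching the top strand at positions 61–70; it acts as a reverse primer.
The 3' ends face each other across positions 12–70, giving a 59 bp product.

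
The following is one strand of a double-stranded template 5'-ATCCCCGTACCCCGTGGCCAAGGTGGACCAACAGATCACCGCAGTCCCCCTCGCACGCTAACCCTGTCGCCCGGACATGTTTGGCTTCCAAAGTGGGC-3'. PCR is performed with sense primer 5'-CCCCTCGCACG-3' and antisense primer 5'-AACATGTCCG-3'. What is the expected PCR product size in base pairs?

The forward primer matches the template at positions 47–57.
The reverse primer's reverse complement is CGGACATGTT, which matches the template at positions 72–81.
The product runs from position 47 to position 81, so its length is 81 − 47 + 1 = 35 bp.

35 bp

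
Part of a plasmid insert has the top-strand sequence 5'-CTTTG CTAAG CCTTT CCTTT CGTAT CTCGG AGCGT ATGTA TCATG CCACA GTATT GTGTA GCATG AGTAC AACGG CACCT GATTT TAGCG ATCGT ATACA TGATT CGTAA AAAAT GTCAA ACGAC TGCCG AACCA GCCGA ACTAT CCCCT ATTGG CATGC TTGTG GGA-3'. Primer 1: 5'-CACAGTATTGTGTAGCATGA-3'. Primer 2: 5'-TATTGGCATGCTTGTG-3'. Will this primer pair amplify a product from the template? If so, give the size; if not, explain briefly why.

Primer 1 (CACAGTATTGTGTAGCATGA) matches the top strand at positions 47–66 (3' end points downstream).
Primer 2 (TATTGGCATGCTTGTG) also matches the top strand directly, at positions 150–165 — its reverse complement CACAAGCATGCCAATA is not present.
Both primers anneal to the bottom strand with 3' ends pointing the same way, so neither can prime synthesis back toward the other.

No product — both primers anneal to the same strand and extend in the same direction.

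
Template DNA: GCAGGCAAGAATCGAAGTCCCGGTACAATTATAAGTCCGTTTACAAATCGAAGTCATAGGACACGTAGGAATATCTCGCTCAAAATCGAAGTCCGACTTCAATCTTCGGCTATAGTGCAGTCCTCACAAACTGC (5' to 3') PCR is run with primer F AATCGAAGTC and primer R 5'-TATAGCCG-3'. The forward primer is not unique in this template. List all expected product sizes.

105 bp, 69 bp, 31 bp

The forward primer AATCGAAGTC matches the top strand at positions 10–19, 46–55, 84–93.
The reverse primer's reverse complement is CGGCTATA, matching at positions 107–114.
Each forward site pairs with the reverse site to give a product ending at position 114: sizes 105, 69, 31 bp.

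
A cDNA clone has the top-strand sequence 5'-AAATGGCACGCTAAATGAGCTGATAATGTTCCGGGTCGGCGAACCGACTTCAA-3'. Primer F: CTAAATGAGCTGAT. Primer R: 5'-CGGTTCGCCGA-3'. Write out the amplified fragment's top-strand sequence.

Forward primer CTAAATGAGCTGAT is found on the top strand at positions 11–24.
The reverse primer's reverse complement is TCGGCGAACCG, which matches the template at positions 36–46.
The product is the template from position 11 through 46 (36 bp).

5'-CTAAATGAGCTGATAATGTTCCGGGTCGGCGAACCG-3'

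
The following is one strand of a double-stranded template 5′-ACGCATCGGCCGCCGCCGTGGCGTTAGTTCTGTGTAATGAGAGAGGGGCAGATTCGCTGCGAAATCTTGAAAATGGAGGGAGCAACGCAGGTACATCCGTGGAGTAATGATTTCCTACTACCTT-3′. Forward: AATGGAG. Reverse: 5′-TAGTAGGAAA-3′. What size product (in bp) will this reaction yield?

Forward primer AATGGAG is found on the top strand at positions 72–78.
Reverse complement of the reverse primer: TTTCCTACTA. This occurs on the top strand at positions 111–120.
Product length = (reverse-primer end) − (forward-primer start) + 1 = 120 − 72 + 1 = 49 bp.

49 bp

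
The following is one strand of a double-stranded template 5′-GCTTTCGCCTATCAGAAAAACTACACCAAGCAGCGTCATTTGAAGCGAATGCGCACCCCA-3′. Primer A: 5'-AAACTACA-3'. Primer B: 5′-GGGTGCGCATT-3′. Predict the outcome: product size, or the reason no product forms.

Primer A (AAACTACA) matches the top strand at positions 18–25; it acts as a forward primer.
Primer B's reverse complement is AATGCGCACCC, matching the top strand at positions 48–58; it acts as a reverse primer.
The 3' ends face each other across positions 18–58, giving a 41 bp product.

Yes — a 41 bp product.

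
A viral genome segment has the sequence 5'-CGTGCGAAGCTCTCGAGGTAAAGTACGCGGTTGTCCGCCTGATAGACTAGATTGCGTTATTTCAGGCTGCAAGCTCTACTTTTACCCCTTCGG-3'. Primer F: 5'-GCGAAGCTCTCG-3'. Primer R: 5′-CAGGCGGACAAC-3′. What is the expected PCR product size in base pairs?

Scanning the template, GCGAAGCTCTCG occurs at positions 4–15; this primer anneals to the bottom strand there with its 3' end pointing downstream.
Taking the reverse complement of CAGGCGGACAAC gives GTTGTCCGCCTG, found at positions 30–41 on the template; the primer anneals here to the top strand with its 3' end pointing upstream.
Product length = (reverse-primer end) − (forward-primer start) + 1 = 41 − 4 + 1 = 38 bp.

38 bp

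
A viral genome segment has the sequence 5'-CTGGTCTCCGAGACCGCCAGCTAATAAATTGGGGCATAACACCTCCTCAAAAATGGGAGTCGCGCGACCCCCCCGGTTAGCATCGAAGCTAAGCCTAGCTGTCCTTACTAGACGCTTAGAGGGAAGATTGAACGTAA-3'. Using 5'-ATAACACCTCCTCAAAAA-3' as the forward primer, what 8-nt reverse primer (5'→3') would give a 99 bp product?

5'-CGTTCAAT-3'

The forward primer binds at positions 36–53, so a 99 bp product ends at position 36 + 99 − 1 = 134.
The reverse primer anneals to the top strand over positions 127–134, i.e. to ATTGAACG.
Its sequence written 5'→3' is the reverse complement: CGTTCAAT.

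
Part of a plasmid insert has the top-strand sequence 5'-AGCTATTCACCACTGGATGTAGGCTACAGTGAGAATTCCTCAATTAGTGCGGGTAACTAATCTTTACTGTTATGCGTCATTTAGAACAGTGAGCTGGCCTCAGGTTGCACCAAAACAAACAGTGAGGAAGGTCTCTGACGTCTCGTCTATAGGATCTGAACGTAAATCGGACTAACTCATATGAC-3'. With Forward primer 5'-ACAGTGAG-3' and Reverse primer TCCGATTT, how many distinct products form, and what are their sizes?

The forward primer ACAGTGAG matches the top strand at positions 26–33, 86–93, 119–126.
The reverse primer's reverse complement is AAATCGGA, matching at positions 164–171.
Each forward site pairs with the reverse site to give a product ending at position 171: sizes 146, 86, 53 bp.

Three products: 146 bp, 86 bp, 53 bp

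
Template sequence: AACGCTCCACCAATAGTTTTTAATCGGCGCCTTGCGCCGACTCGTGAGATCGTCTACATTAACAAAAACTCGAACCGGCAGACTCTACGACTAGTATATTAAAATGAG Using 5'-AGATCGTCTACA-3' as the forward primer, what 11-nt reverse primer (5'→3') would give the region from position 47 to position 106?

5'-CATTTTAATAT-3'

The product's 3' end on the top strand is position 106.
The reverse primer anneals to the top strand over positions 96–106, i.e. to ATATTAAAATG.
Its sequence written 5'→3' is the reverse complement: CATTTTAATAT.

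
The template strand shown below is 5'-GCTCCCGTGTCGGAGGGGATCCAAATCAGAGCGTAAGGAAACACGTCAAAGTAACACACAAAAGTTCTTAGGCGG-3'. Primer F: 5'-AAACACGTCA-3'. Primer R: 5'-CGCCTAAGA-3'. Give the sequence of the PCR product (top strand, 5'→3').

The forward primer matches the template at positions 39–48.
Reverse complement of the reverse primer: TCTTAGGCG. This occurs on the top strand at positions 66–74.
The product is the template from position 39 through 74 (36 bp).

5'-AAACACGTCAAAGTAACACACAAAAGTTCTTAGGCG-3'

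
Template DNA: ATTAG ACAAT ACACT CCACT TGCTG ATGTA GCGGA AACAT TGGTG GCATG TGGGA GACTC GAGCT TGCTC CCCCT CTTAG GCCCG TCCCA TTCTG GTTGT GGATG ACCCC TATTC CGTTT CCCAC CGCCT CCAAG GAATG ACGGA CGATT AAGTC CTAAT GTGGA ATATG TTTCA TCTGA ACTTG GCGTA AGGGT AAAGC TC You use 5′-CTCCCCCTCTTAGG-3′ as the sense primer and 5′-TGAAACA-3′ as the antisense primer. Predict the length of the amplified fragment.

Forward primer CTCCCCCTCTTAGG is found on the top strand at positions 68–81.
Taking the reverse complement of TGAAACA gives TGTTTCA, found at positions 169–175 on the template; the primer anneals here to the top strand with its 3' end pointing upstream.
The product runs from position 68 to position 175, so its length is 175 − 68 + 1 = 108 bp.

108 bp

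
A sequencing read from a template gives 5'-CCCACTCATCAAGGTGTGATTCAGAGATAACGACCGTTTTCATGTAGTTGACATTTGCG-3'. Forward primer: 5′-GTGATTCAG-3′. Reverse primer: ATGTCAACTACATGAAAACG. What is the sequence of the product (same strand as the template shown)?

The forward primer matches the template at positions 16–24.
Reverse complement of the reverse primer: CGTTTTCATGTAGTTGACAT. This occurs on the top strand at positions 35–54.
The product is the template from position 16 through 54 (39 bp).

5'-GTGATTCAGAGATAACGACCGTTTTCATGTAGTTGACAT-3'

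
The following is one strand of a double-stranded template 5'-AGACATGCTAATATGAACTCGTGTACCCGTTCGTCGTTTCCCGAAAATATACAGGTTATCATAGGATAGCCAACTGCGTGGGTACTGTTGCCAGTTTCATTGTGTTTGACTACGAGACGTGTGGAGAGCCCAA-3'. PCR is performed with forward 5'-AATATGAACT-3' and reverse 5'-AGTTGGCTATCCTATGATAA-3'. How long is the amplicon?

Forward primer AATATGAACT is found on the top strand at positions 10–19.
Taking the reverse complement of AGTTGGCTATCCTATGATAA gives TTATCATAGGATAGCCAACT, found at positions 56–75 on the template; the primer anneals here to the top strand with its 3' end pointing upstream.
The product runs from position 10 to position 75, so its length is 75 − 10 + 1 = 66 bp.

66 bp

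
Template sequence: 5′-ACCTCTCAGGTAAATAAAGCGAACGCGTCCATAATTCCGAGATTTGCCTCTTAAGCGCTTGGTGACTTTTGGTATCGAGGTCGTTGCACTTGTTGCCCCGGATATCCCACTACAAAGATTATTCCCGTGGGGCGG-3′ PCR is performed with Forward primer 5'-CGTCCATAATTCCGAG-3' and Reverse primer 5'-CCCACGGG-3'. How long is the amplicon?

106 bp

Scanning the template, CGTCCATAATTCCGAG occurs at positions 26–41; this primer anneals to the bottom strand there with its 3' end pointing downstream.
Taking the reverse complement of CCCACGGG gives CCCGTGGG, found at positions 124–131 on the template; the primer anneals here to the top strand with its 3' end pointing upstream.
Product length = (reverse-primer end) − (forward-primer start) + 1 = 131 − 26 + 1 = 106 bp.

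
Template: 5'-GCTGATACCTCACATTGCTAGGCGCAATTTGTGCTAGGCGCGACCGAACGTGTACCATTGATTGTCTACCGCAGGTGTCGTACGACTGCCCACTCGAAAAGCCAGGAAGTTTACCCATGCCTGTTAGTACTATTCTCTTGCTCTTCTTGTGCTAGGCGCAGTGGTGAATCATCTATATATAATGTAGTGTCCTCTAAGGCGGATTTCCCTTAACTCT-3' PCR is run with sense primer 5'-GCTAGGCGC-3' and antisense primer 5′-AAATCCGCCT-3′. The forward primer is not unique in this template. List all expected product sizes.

The forward primer GCTAGGCGC matches the top strand at positions 17–25, 33–41, 151–159.
The reverse primer's reverse complement is AGGCGGATTT, matching at positions 197–206.
Each forward site pairs with the reverse site to give a product ending at position 206: sizes 190, 174, 56 bp.

190 bp, 174 bp, 56 bp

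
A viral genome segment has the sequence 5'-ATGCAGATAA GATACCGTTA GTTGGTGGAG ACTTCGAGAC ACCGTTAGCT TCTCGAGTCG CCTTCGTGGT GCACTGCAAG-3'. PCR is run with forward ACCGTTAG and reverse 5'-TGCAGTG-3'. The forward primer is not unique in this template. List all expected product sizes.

The forward primer ACCGTTAG matches the top strand at positions 14–21, 41–48.
The reverse primer's reverse complement is CACTGCA, matching at positions 72–78.
Each forward site pairs with the reverse site to give a product ending at position 78: sizes 65, 38 bp.

65 bp, 38 bp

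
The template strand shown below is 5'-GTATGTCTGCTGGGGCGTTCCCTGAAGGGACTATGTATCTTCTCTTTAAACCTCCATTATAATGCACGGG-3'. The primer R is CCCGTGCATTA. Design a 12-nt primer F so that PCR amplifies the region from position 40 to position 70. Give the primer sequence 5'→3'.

The reverse primer's reverse complement TAATGCACGGG matches the template at positions 60–70; the product starts at position 40.
The forward primer is identical to the top strand over positions 40–51: TTCTCTTTAAAC.

5'-TTCTCTTTAAAC-3'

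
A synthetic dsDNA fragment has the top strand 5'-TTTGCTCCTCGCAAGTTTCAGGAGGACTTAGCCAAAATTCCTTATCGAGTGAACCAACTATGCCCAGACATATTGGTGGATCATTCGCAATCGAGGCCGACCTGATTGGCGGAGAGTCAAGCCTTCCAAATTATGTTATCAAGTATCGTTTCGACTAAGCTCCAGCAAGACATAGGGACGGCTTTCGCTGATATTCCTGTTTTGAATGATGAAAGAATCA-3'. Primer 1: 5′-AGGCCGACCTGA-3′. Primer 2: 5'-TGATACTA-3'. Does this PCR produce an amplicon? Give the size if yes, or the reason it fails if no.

Primer 2 (TGATACTA) does not match the top strand, and its reverse complement TAGTATCA does not match either.
With no annealing site for primer 2, no amplification occurs.

No product — primer 2 has no binding site in the template.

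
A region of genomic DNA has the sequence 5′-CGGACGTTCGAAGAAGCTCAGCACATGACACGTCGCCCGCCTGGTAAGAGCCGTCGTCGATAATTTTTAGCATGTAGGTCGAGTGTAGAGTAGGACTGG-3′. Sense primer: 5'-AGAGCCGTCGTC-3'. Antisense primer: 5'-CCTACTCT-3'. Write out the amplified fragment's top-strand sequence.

5'-AGAGCCGTCGTCGATAATTTTTAGCATGTAGGTCGAGTGTAGAGTAGG-3'

Scanning the template, AGAGCCGTCGTC occurs at positions 47–58; this primer anneals to the bottom strand there with its 3' end pointing downstream.
Taking the reverse complement of CCTACTCT gives AGAGTAGG, found at positions 87–94 on the template; the primer anneals here to the top strand with its 3' end pointing upstream.
The product is the template from position 47 through 94 (48 bp).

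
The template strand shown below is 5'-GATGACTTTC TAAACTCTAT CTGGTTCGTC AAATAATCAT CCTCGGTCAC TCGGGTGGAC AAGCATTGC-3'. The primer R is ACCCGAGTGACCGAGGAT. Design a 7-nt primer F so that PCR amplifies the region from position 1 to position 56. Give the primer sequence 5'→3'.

5'-GATGACT-3'

The reverse primer's reverse complement ATCCTCGGTCACTCGGGT matches the template at positions 39–56; the product starts at position 1.
The forward primer is identical to the top strand over positions 1–7: GATGACT.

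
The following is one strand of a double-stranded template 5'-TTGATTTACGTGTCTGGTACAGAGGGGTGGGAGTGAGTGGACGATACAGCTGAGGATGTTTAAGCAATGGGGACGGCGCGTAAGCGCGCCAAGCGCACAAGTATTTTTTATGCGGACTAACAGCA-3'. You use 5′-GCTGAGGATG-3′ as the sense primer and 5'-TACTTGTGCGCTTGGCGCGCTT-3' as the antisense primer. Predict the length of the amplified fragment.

55 bp

Scanning the template, GCTGAGGATG occurs at positions 49–58; this primer anneals to the bottom strand there with its 3' end pointing downstream.
Reverse complement of the reverse primer: AAGCGCGCCAAGCGCACAAGTA. This occurs on the top strand at positions 82–103.
The product runs from position 49 to position 103, so its length is 103 − 49 + 1 = 55 bp.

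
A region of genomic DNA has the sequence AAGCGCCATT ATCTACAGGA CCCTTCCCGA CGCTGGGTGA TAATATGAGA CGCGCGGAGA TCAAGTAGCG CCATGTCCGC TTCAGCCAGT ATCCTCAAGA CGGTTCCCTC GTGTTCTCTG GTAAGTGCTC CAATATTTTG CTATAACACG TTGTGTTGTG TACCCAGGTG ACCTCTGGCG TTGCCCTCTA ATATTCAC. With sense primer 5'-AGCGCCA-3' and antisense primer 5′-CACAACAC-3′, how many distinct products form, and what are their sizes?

Two products: 159 bp, 94 bp

The forward primer AGCGCCA matches the top strand at positions 2–8, 67–73.
The reverse primer's reverse complement is GTGTTGTG, matching at positions 153–160.
Each forward site pairs with the reverse site to give a product ending at position 160: sizes 159, 94 bp.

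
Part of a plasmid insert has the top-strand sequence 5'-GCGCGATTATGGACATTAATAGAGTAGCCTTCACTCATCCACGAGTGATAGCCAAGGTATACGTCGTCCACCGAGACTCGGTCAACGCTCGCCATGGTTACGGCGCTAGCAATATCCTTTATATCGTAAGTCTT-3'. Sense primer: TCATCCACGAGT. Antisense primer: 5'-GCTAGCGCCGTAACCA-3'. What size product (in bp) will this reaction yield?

The forward primer matches the template at positions 35–46.
Reverse complement of the reverse primer: TGGTTACGGCGCTAGC. This occurs on the top strand at positions 95–110.
Amplicon spans positions 35–110: 76 bp.

76 bp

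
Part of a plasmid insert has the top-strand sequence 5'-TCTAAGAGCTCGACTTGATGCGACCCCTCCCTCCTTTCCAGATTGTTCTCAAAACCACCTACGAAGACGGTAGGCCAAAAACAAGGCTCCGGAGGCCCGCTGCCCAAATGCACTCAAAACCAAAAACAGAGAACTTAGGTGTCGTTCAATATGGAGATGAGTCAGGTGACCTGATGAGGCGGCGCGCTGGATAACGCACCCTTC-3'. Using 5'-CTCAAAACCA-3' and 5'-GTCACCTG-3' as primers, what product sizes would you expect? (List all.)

The forward primer CTCAAAACCA matches the top strand at positions 48–57, 113–122.
The reverse primer's reverse complement is CAGGTGAC, matching at positions 163–170.
Each forward site pairs with the reverse site to give a product ending at position 170: sizes 123, 58 bp.

123 bp, 58 bp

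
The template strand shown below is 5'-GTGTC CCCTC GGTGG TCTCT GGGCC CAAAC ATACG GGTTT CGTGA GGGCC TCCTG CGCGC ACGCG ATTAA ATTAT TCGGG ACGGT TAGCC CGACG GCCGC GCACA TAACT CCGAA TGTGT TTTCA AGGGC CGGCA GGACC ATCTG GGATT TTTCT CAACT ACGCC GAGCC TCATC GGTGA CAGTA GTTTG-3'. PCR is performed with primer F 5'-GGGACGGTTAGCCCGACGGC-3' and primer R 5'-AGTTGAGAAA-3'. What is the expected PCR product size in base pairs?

83 bp

Forward primer GGGACGGTTAGCCCGACGGC is found on the top strand at positions 78–97.
Taking the reverse complement of AGTTGAGAAA gives TTTCTCAACT, found at positions 151–160 on the template; the primer anneals here to the top strand with its 3' end pointing upstream.
The product runs from position 78 to position 160, so its length is 160 − 78 + 1 = 83 bp.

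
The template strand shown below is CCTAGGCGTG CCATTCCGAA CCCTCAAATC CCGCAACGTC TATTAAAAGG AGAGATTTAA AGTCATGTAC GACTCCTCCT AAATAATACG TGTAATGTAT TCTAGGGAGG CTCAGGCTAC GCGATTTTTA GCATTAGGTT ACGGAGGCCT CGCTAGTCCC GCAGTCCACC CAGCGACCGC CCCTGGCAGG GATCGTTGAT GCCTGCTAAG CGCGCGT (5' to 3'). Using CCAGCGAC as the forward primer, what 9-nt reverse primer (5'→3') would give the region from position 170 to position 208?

The product's 3' end on the top strand is position 208.
The reverse primer anneals to the top strand over positions 200–208, i.e. to TGCCTGCTA.
Its sequence written 5'→3' is the reverse complement: TAGCAGGCA.

5'-TAGCAGGCA-3'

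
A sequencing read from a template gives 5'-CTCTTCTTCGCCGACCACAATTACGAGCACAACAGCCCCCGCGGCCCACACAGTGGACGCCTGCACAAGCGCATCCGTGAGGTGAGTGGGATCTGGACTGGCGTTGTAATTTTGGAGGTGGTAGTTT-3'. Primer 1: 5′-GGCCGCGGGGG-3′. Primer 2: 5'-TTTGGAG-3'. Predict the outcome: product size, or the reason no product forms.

No product — the primers' 3' ends point away from each other.

Primer 1 (GGCCGCGGGGG) has reverse complement CCCCCGCGGCC, which matches the top strand at positions 36–46; primer 1 anneals to the top strand there with its 3' end pointing upstream toward position 36.
Primer 2 (TTTGGAG) matches the top strand directly at positions 111–117; it anneals to the bottom strand with its 3' end pointing downstream toward position 117.
The 3' ends diverge (primer 1 extends toward position 1, primer 2 toward position 127), so the primers never converge on a shared product.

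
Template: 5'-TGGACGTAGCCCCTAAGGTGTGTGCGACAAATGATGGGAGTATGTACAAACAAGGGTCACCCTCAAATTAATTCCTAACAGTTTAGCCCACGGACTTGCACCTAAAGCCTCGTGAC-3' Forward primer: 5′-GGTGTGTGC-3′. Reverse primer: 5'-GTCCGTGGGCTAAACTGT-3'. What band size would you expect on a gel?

79 bp

Forward primer GGTGTGTGC is found on the top strand at positions 17–25.
The reverse primer's reverse complement is ACAGTTTAGCCCACGGAC, which matches the template at positions 78–95.
Amplicon spans positions 17–95: 79 bp.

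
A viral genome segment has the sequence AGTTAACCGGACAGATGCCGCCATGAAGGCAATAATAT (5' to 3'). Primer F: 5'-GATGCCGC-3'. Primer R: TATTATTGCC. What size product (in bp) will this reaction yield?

24 bp

The forward primer matches the template at positions 14–21.
Reverse complement of the reverse primer: GGCAATAATA. This occurs on the top strand at positions 28–37.
The product runs from position 14 to position 37, so its length is 37 − 14 + 1 = 24 bp.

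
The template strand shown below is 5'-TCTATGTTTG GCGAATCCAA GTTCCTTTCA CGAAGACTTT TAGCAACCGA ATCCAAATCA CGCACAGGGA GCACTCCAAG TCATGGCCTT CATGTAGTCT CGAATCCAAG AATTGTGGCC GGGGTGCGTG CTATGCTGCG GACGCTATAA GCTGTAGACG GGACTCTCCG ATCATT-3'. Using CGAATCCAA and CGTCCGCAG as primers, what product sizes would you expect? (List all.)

133 bp, 97 bp, 44 bp

The forward primer CGAATCCAA matches the top strand at positions 12–20, 48–56, 101–109.
The reverse primer's reverse complement is CTGCGGACG, matching at positions 136–144.
Each forward site pairs with the reverse site to give a product ending at position 144: sizes 133, 97, 44 bp.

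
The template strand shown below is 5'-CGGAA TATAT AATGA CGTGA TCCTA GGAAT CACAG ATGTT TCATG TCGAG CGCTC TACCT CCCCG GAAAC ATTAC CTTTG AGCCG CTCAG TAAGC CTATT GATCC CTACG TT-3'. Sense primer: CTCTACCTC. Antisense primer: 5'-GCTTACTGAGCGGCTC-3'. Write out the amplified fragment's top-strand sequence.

5'-CTCTACCTCCCCGGAAACATTACCTTTGAGCCGCTCAGTAAGC-3'

Scanning the template, CTCTACCTC occurs at positions 53–61; this primer anneals to the bottom strand there with its 3' end pointing downstream.
The reverse primer's reverse complement is GAGCCGCTCAGTAAGC, which matches the template at positions 80–95.
The product is the template from position 53 through 95 (43 bp).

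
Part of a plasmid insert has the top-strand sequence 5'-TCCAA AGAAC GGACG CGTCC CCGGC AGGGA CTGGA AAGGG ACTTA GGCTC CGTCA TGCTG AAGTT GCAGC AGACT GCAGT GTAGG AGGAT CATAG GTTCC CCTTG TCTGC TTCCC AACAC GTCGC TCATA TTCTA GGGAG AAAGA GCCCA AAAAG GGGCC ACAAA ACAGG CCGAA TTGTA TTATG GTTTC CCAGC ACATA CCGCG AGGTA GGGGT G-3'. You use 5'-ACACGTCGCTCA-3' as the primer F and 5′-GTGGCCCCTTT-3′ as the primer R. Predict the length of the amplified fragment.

Forward primer ACACGTCGCTCA is found on the top strand at positions 117–128.
The reverse primer's reverse complement is AAAGGGGCCAC, which matches the template at positions 152–162.
The product runs from position 117 to position 162, so its length is 162 − 117 + 1 = 46 bp.

46 bp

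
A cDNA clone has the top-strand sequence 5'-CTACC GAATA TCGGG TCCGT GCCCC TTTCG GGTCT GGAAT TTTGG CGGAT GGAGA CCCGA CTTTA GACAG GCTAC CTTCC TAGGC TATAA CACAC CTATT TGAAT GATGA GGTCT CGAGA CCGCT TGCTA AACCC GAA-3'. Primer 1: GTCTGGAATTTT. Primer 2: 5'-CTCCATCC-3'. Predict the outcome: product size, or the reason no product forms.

Primer 1 (GTCTGGAATTTT) matches the top strand at positions 32–43; it acts as a forward primer.
Primer 2's reverse complement is GGATGGAG, matching the top strand at positions 47–54; it acts as a reverse primer.
The 3' ends face each other across positions 32–54, giving a 23 bp product.

Yes — a 23 bp product.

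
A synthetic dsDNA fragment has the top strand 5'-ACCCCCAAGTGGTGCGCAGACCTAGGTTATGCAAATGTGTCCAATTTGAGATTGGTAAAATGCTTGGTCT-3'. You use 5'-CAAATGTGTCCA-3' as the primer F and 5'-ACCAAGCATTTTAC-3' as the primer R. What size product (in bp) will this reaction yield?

37 bp

Forward primer CAAATGTGTCCA is found on the top strand at positions 32–43.
The reverse primer's reverse complement is GTAAAATGCTTGGT, which matches the template at positions 55–68.
Product length = (reverse-primer end) − (forward-primer start) + 1 = 68 − 32 + 1 = 37 bp.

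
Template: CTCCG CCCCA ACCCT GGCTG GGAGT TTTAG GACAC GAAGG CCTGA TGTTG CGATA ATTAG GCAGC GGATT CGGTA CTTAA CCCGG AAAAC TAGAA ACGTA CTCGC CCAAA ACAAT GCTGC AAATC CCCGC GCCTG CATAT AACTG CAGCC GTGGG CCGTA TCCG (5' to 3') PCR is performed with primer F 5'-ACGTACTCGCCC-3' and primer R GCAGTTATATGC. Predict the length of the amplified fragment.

Scanning the template, ACGTACTCGCCC occurs at positions 96–107; this primer anneals to the bottom strand there with its 3' end pointing downstream.
Taking the reverse complement of GCAGTTATATGC gives GCATATAACTGC, found at positions 135–146 on the template; the primer anneals here to the top strand with its 3' end pointing upstream.
Product length = (reverse-primer end) − (forward-primer start) + 1 = 146 − 96 + 1 = 51 bp.

51 bp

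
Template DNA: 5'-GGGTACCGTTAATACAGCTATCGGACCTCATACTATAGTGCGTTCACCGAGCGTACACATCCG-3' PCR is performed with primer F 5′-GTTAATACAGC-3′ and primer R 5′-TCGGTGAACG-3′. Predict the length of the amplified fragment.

The forward primer matches the template at positions 8–18.
The reverse primer's reverse complement is CGTTCACCGA, which matches the template at positions 41–50.
Amplicon spans positions 8–50: 43 bp.

43 bp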